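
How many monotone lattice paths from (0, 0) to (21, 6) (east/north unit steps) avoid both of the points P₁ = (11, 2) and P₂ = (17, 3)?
Number of paths = 197142

Inclusion–exclusion. Total paths: C(27, 21) = 296010. Through P₁: C(13, 11)·C(14, 10) = 78078. Through P₂: C(20, 17)·C(7, 4) = 39900. Since P₁ is strictly southwest of P₂, a monotone path through both must visit P₁ then P₂; paths through both = C(13, 11)·C(7, 6)·C(7, 4) = 19110. Avoid both = 296010 − 78078 − 39900 + 19110 = 197142.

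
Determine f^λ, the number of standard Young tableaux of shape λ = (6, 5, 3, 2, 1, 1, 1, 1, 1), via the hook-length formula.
# SYT of shape (6, 5, 3, 2, 1, 1, 1, 1, 1) = 484984500

Hook-length formula: f^λ = n! / Π hook(c), product over all cells c of the Young diagram. For λ = (6, 5, 3, 2, 1, 1, 1, 1, 1), n = 21 boxes. Hook lengths by row (left-to-right, top-to-bottom): [14, 8, 6, 4, 3, 1]; [12, 6, 4, 2, 1]; [9, 3, 1]; [7, 1]; [5]; [4]; [3]; [2]; [1]. Product of hooks = 105345515520. So f^λ = 21! / 105345515520 = 51090942171709440000 / 105345515520 = 484984500.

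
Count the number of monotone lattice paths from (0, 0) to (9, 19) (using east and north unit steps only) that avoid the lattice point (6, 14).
Number of paths = 4736340

Total paths from (0, 0) to (9, 19): C(28, 9) = 6906900. Paths through (6, 14): (paths (0, 0) → (6, 14)) × (paths (6, 14) → (9, 19)) = C(20, 6) · C(8, 3) = 38760 · 56 = 2170560. Avoidance count = 6906900 − 2170560 = 4736340.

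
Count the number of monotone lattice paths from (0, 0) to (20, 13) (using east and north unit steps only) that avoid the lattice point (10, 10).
Number of paths = 520326224

Total paths from (0, 0) to (20, 13): C(33, 20) = 573166440. Paths through (10, 10): (paths (0, 0) → (10, 10)) × (paths (10, 10) → (20, 13)) = C(20, 10) · C(13, 10) = 184756 · 286 = 52840216. Avoidance count = 573166440 − 52840216 = 520326224.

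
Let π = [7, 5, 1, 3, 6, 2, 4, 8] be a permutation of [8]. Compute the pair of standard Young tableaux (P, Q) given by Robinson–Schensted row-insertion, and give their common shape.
P = [1, 2, 4, 8] / [3, 6] / [5] / [7];  Q = [1, 4, 5, 8] / [2, 7] / [3] / [6];  common shape = (4, 2, 1, 1)

Row-insert the values π_1, π_2, … into P one at a time, bumping the leftmost entry strictly greater than the inserted value down to the next row. The recording tableau Q records, in position (i, j), the step at which that cell was added to P.
  Insert 7 (step 1): P = [7];  Q = [1]
  Insert 5 (step 2): P = [5] / [7];  Q = [1] / [2]
  Insert 1 (step 3): P = [1] / [5] / [7];  Q = [1] / [2] / [3]
  Insert 3 (step 4): P = [1, 3] / [5] / [7];  Q = [1, 4] / [2] / [3]
  Insert 6 (step 5): P = [1, 3, 6] / [5] / [7];  Q = [1, 4, 5] / [2] / [3]
  Insert 2 (step 6): P = [1, 2, 6] / [3] / [5] / [7];  Q = [1, 4, 5] / [2] / [3] / [6]
  Insert 4 (step 7): P = [1, 2, 4] / [3, 6] / [5] / [7];  Q = [1, 4, 5] / [2, 7] / [3] / [6]
  Insert 8 (step 8): P = [1, 2, 4, 8] / [3, 6] / [5] / [7];  Q = [1, 4, 5, 8] / [2, 7] / [3] / [6]
Final shape: (4, 2, 1, 1).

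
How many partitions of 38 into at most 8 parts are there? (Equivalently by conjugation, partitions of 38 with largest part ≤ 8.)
p(38, parts ≤ 8) = 7564

Use the recurrence p(n, m) = p(n, m−1) + p(n−m, m): either the largest part is < m (count p(n, m−1)) or the largest part is exactly m (remove one copy of m, count p(n−m, m)). With p(0, ·) = 1 this gives p(38, parts ≤ 8) = 7564. (By conjugating Young diagrams, this also counts partitions of 38 into at most 8 parts.)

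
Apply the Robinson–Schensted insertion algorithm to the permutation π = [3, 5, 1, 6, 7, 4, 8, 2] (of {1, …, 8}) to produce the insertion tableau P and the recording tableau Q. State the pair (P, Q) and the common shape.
P = [1, 2, 6, 7, 8] / [3, 4] / [5];  Q = [1, 2, 4, 5, 7] / [3, 6] / [8];  common shape = (5, 2, 1)

Row-insert the values π_1, π_2, … into P one at a time, bumping the leftmost entry strictly greater than the inserted value down to the next row. The recording tableau Q records, in position (i, j), the step at which that cell was added to P.
  Insert 3 (step 1): P = [3];  Q = [1]
  Insert 5 (step 2): P = [3, 5];  Q = [1, 2]
  Insert 1 (step 3): P = [1, 5] / [3];  Q = [1, 2] / [3]
  Insert 6 (step 4): P = [1, 5, 6] / [3];  Q = [1, 2, 4] / [3]
  Insert 7 (step 5): P = [1, 5, 6, 7] / [3];  Q = [1, 2, 4, 5] / [3]
  Insert 4 (step 6): P = [1, 4, 6, 7] / [3, 5];  Q = [1, 2, 4, 5] / [3, 6]
  Insert 8 (step 7): P = [1, 4, 6, 7, 8] / [3, 5];  Q = [1, 2, 4, 5, 7] / [3, 6]
  Insert 2 (step 8): P = [1, 2, 6, 7, 8] / [3, 4] / [5];  Q = [1, 2, 4, 5, 7] / [3, 6] / [8]
Final shape: (5, 2, 1).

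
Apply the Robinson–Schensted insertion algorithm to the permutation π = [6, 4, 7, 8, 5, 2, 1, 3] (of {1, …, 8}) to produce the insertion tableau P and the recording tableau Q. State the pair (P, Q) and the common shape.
P = [1, 3, 8] / [2, 5] / [4, 7] / [6];  Q = [1, 3, 4] / [2, 5] / [6, 8] / [7];  common shape = (3, 2, 2, 1)

Row-insert the values π_1, π_2, … into P one at a time, bumping the leftmost entry strictly greater than the inserted value down to the next row. The recording tableau Q records, in position (i, j), the step at which that cell was added to P.
  Insert 6 (step 1): P = [6];  Q = [1]
  Insert 4 (step 2): P = [4] / [6];  Q = [1] / [2]
  Insert 7 (step 3): P = [4, 7] / [6];  Q = [1, 3] / [2]
  Insert 8 (step 4): P = [4, 7, 8] / [6];  Q = [1, 3, 4] / [2]
  Insert 5 (step 5): P = [4, 5, 8] / [6, 7];  Q = [1, 3, 4] / [2, 5]
  Insert 2 (step 6): P = [2, 5, 8] / [4, 7] / [6];  Q = [1, 3, 4] / [2, 5] / [6]
  Insert 1 (step 7): P = [1, 5, 8] / [2, 7] / [4] / [6];  Q = [1, 3, 4] / [2, 5] / [6] / [7]
  Insert 3 (step 8): P = [1, 3, 8] / [2, 5] / [4, 7] / [6];  Q = [1, 3, 4] / [2, 5] / [6, 8] / [7]
Final shape: (3, 2, 2, 1).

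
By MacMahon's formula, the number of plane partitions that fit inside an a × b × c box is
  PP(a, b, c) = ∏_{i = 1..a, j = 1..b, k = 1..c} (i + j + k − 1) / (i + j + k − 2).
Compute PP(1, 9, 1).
PP(1, 9, 1) = 10

Evaluate the triple product over i = 1..1, j = 1..9, k = 1..1. The factors are (2/1) · (3/2) · (4/3) · (5/4) · (6/5) · (7/6) · (8/7) · (9/8) · … (9 factors total). The numerators and denominators telescope so the product is an integer; carrying out the multiplication exactly gives PP(1, 9, 1) = 10.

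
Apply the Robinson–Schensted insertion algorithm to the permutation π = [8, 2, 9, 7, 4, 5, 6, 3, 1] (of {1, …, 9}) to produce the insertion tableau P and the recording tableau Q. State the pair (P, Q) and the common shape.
P = [1, 3, 5, 6] / [2, 9] / [4] / [7] / [8];  Q = [1, 3, 6, 7] / [2, 4] / [5] / [8] / [9];  common shape = (4, 2, 1, 1, 1)

Row-insert the values π_1, π_2, … into P one at a time, bumping the leftmost entry strictly greater than the inserted value down to the next row. The recording tableau Q records, in position (i, j), the step at which that cell was added to P.
  Insert 8 (step 1): P = [8];  Q = [1]
  Insert 2 (step 2): P = [2] / [8];  Q = [1] / [2]
  Insert 9 (step 3): P = [2, 9] / [8];  Q = [1, 3] / [2]
  Insert 7 (step 4): P = [2, 7] / [8, 9];  Q = [1, 3] / [2, 4]
  Insert 4 (step 5): P = [2, 4] / [7, 9] / [8];  Q = [1, 3] / [2, 4] / [5]
  Insert 5 (step 6): P = [2, 4, 5] / [7, 9] / [8];  Q = [1, 3, 6] / [2, 4] / [5]
  Insert 6 (step 7): P = [2, 4, 5, 6] / [7, 9] / [8];  Q = [1, 3, 6, 7] / [2, 4] / [5]
  Insert 3 (step 8): P = [2, 3, 5, 6] / [4, 9] / [7] / [8];  Q = [1, 3, 6, 7] / [2, 4] / [5] / [8]
  Insert 1 (step 9): P = [1, 3, 5, 6] / [2, 9] / [4] / [7] / [8];  Q = [1, 3, 6, 7] / [2, 4] / [5] / [8] / [9]
Final shape: (4, 2, 1, 1, 1).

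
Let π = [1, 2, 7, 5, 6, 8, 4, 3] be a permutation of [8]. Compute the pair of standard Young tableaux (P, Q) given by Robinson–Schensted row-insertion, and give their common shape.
P = [1, 2, 3, 6, 8] / [4] / [5] / [7];  Q = [1, 2, 3, 5, 6] / [4] / [7] / [8];  common shape = (5, 1, 1, 1)

Row-insert the values π_1, π_2, … into P one at a time, bumping the leftmost entry strictly greater than the inserted value down to the next row. The recording tableau Q records, in position (i, j), the step at which that cell was added to P.
  Insert 1 (step 1): P = [1];  Q = [1]
  Insert 2 (step 2): P = [1, 2];  Q = [1, 2]
  Insert 7 (step 3): P = [1, 2, 7];  Q = [1, 2, 3]
  Insert 5 (step 4): P = [1, 2, 5] / [7];  Q = [1, 2, 3] / [4]
  Insert 6 (step 5): P = [1, 2, 5, 6] / [7];  Q = [1, 2, 3, 5] / [4]
  Insert 8 (step 6): P = [1, 2, 5, 6, 8] / [7];  Q = [1, 2, 3, 5, 6] / [4]
  Insert 4 (step 7): P = [1, 2, 4, 6, 8] / [5] / [7];  Q = [1, 2, 3, 5, 6] / [4] / [7]
  Insert 3 (step 8): P = [1, 2, 3, 6, 8] / [4] / [5] / [7];  Q = [1, 2, 3, 5, 6] / [4] / [7] / [8]
Final shape: (5, 1, 1, 1).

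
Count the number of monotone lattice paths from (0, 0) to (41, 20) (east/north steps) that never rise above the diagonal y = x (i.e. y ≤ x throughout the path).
Number of paths = 3266814940064445

By the reflection principle (André's argument), the number of monotone paths to (41, 20) with n ≤ m that never go above y = x is C(61, 41) − C(61, 42) = 6236646703759395 − 2969831763694950 = 3266814940064445.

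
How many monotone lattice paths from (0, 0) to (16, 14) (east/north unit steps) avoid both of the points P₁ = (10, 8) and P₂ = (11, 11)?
Number of paths = 75287883

Inclusion–exclusion. Total paths: C(30, 16) = 145422675. Through P₁: C(18, 10)·C(12, 6) = 40432392. Through P₂: C(22, 11)·C(8, 5) = 39504192. Since P₁ is strictly southwest of P₂, a monotone path through both must visit P₁ then P₂; paths through both = C(18, 10)·C(4, 1)·C(8, 5) = 9801792. Avoid both = 145422675 − 40432392 − 39504192 + 9801792 = 75287883.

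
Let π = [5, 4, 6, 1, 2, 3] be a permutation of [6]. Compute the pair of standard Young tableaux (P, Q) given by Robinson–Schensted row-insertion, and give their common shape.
P = [1, 2, 3] / [4, 6] / [5];  Q = [1, 3, 6] / [2, 5] / [4];  common shape = (3, 2, 1)

Row-insert the values π_1, π_2, … into P one at a time, bumping the leftmost entry strictly greater than the inserted value down to the next row. The recording tableau Q records, in position (i, j), the step at which that cell was added to P.
  Insert 5 (step 1): P = [5];  Q = [1]
  Insert 4 (step 2): P = [4] / [5];  Q = [1] / [2]
  Insert 6 (step 3): P = [4, 6] / [5];  Q = [1, 3] / [2]
  Insert 1 (step 4): P = [1, 6] / [4] / [5];  Q = [1, 3] / [2] / [4]
  Insert 2 (step 5): P = [1, 2] / [4, 6] / [5];  Q = [1, 3] / [2, 5] / [4]
  Insert 3 (step 6): P = [1, 2, 3] / [4, 6] / [5];  Q = [1, 3, 6] / [2, 5] / [4]
Final shape: (3, 2, 1).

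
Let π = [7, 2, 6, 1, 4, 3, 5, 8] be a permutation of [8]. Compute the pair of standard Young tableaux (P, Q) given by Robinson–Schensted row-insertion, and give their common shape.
P = [1, 3, 5, 8] / [2, 4] / [6] / [7];  Q = [1, 3, 7, 8] / [2, 5] / [4] / [6];  common shape = (4, 2, 1, 1)

Row-insert the values π_1, π_2, … into P one at a time, bumping the leftmost entry strictly greater than the inserted value down to the next row. The recording tableau Q records, in position (i, j), the step at which that cell was added to P.
  Insert 7 (step 1): P = [7];  Q = [1]
  Insert 2 (step 2): P = [2] / [7];  Q = [1] / [2]
  Insert 6 (step 3): P = [2, 6] / [7];  Q = [1, 3] / [2]
  Insert 1 (step 4): P = [1, 6] / [2] / [7];  Q = [1, 3] / [2] / [4]
  Insert 4 (step 5): P = [1, 4] / [2, 6] / [7];  Q = [1, 3] / [2, 5] / [4]
  Insert 3 (step 6): P = [1, 3] / [2, 4] / [6] / [7];  Q = [1, 3] / [2, 5] / [4] / [6]
  Insert 5 (step 7): P = [1, 3, 5] / [2, 4] / [6] / [7];  Q = [1, 3, 7] / [2, 5] / [4] / [6]
  Insert 8 (step 8): P = [1, 3, 5, 8] / [2, 4] / [6] / [7];  Q = [1, 3, 7, 8] / [2, 5] / [4] / [6]
Final shape: (4, 2, 1, 1).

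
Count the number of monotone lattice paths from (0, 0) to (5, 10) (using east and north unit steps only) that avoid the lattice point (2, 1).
Number of paths = 2343

Total paths from (0, 0) to (5, 10): C(15, 5) = 3003. Paths through (2, 1): (paths (0, 0) → (2, 1)) × (paths (2, 1) → (5, 10)) = C(3, 2) · C(12, 3) = 3 · 220 = 660. Avoidance count = 3003 − 660 = 2343.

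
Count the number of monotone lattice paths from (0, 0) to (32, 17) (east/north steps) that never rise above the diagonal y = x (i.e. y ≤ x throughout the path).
Number of paths = 3151161405168

By the reflection principle (André's argument), the number of monotone paths to (32, 17) with n ≤ m that never go above y = x is C(49, 32) − C(49, 33) = 6499270398159 − 3348108992991 = 3151161405168.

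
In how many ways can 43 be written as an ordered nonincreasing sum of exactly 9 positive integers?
p(43, 9 parts) = 5708

Partitions of n into exactly k parts are in bijection with partitions of n − k into at most k parts (subtract 1 from each part). So p(43, exactly 9) = p(34, parts ≤ 9). Computing via the recurrence p(m, j) = p(m, j−1) + p(m−j, j) gives 5708.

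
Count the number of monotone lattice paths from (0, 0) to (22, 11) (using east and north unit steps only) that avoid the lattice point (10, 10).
Number of paths = 191134892

Total paths from (0, 0) to (22, 11): C(33, 22) = 193536720. Paths through (10, 10): (paths (0, 0) → (10, 10)) × (paths (10, 10) → (22, 11)) = C(20, 10) · C(13, 12) = 184756 · 13 = 2401828. Avoidance count = 193536720 − 2401828 = 191134892.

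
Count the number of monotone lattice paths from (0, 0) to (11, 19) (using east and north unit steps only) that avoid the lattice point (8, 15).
Number of paths = 37466310

Total paths from (0, 0) to (11, 19): C(30, 11) = 54627300. Paths through (8, 15): (paths (0, 0) → (8, 15)) × (paths (8, 15) → (11, 19)) = C(23, 8) · C(7, 3) = 490314 · 35 = 17160990. Avoidance count = 54627300 − 17160990 = 37466310.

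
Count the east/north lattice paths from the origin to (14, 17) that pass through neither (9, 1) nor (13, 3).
Number of paths = 264972885

Inclusion–exclusion. Total paths: C(31, 14) = 265182525. Through P₁: C(10, 9)·C(21, 5) = 203490. Through P₂: C(16, 13)·C(15, 1) = 8400. Since P₁ is strictly southwest of P₂, a monotone path through both must visit P₁ then P₂; paths through both = C(10, 9)·C(6, 4)·C(15, 1) = 2250. Avoid both = 265182525 − 203490 − 8400 + 2250 = 264972885.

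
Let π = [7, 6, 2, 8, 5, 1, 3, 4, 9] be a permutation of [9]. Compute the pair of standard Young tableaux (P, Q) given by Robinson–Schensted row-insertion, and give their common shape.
P = [1, 3, 4, 9] / [2, 5] / [6, 8] / [7];  Q = [1, 4, 8, 9] / [2, 5] / [3, 7] / [6];  common shape = (4, 2, 2, 1)

Row-insert the values π_1, π_2, … into P one at a time, bumping the leftmost entry strictly greater than the inserted value down to the next row. The recording tableau Q records, in position (i, j), the step at which that cell was added to P.
  Insert 7 (step 1): P = [7];  Q = [1]
  Insert 6 (step 2): P = [6] / [7];  Q = [1] / [2]
  Insert 2 (step 3): P = [2] / [6] / [7];  Q = [1] / [2] / [3]
  Insert 8 (step 4): P = [2, 8] / [6] / [7];  Q = [1, 4] / [2] / [3]
  Insert 5 (step 5): P = [2, 5] / [6, 8] / [7];  Q = [1, 4] / [2, 5] / [3]
  Insert 1 (step 6): P = [1, 5] / [2, 8] / [6] / [7];  Q = [1, 4] / [2, 5] / [3] / [6]
  Insert 3 (step 7): P = [1, 3] / [2, 5] / [6, 8] / [7];  Q = [1, 4] / [2, 5] / [3, 7] / [6]
  Insert 4 (step 8): P = [1, 3, 4] / [2, 5] / [6, 8] / [7];  Q = [1, 4, 8] / [2, 5] / [3, 7] / [6]
  Insert 9 (step 9): P = [1, 3, 4, 9] / [2, 5] / [6, 8] / [7];  Q = [1, 4, 8, 9] / [2, 5] / [3, 7] / [6]
Final shape: (4, 2, 2, 1).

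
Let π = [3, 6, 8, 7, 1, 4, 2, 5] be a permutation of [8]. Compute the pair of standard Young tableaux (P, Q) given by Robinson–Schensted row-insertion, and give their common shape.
P = [1, 2, 5] / [3, 4, 7] / [6] / [8];  Q = [1, 2, 3] / [4, 6, 8] / [5] / [7];  common shape = (3, 3, 1, 1)

Row-insert the values π_1, π_2, … into P one at a time, bumping the leftmost entry strictly greater than the inserted value down to the next row. The recording tableau Q records, in position (i, j), the step at which that cell was added to P.
  Insert 3 (step 1): P = [3];  Q = [1]
  Insert 6 (step 2): P = [3, 6];  Q = [1, 2]
  Insert 8 (step 3): P = [3, 6, 8];  Q = [1, 2, 3]
  Insert 7 (step 4): P = [3, 6, 7] / [8];  Q = [1, 2, 3] / [4]
  Insert 1 (step 5): P = [1, 6, 7] / [3] / [8];  Q = [1, 2, 3] / [4] / [5]
  Insert 4 (step 6): P = [1, 4, 7] / [3, 6] / [8];  Q = [1, 2, 3] / [4, 6] / [5]
  Insert 2 (step 7): P = [1, 2, 7] / [3, 4] / [6] / [8];  Q = [1, 2, 3] / [4, 6] / [5] / [7]
  Insert 5 (step 8): P = [1, 2, 5] / [3, 4, 7] / [6] / [8];  Q = [1, 2, 3] / [4, 6, 8] / [5] / [7]
Final shape: (3, 3, 1, 1).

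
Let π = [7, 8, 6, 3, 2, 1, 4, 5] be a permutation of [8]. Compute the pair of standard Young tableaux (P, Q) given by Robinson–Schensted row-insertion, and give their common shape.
P = [1, 4, 5] / [2, 8] / [3] / [6] / [7];  Q = [1, 2, 8] / [3, 7] / [4] / [5] / [6];  common shape = (3, 2, 1, 1, 1)

Row-insert the values π_1, π_2, … into P one at a time, bumping the leftmost entry strictly greater than the inserted value down to the next row. The recording tableau Q records, in position (i, j), the step at which that cell was added to P.
  Insert 7 (step 1): P = [7];  Q = [1]
  Insert 8 (step 2): P = [7, 8];  Q = [1, 2]
  Insert 6 (step 3): P = [6, 8] / [7];  Q = [1, 2] / [3]
  Insert 3 (step 4): P = [3, 8] / [6] / [7];  Q = [1, 2] / [3] / [4]
  Insert 2 (step 5): P = [2, 8] / [3] / [6] / [7];  Q = [1, 2] / [3] / [4] / [5]
  Insert 1 (step 6): P = [1, 8] / [2] / [3] / [6] / [7];  Q = [1, 2] / [3] / [4] / [5] / [6]
  Insert 4 (step 7): P = [1, 4] / [2, 8] / [3] / [6] / [7];  Q = [1, 2] / [3, 7] / [4] / [5] / [6]
  Insert 5 (step 8): P = [1, 4, 5] / [2, 8] / [3] / [6] / [7];  Q = [1, 2, 8] / [3, 7] / [4] / [5] / [6]
Final shape: (3, 2, 1, 1, 1).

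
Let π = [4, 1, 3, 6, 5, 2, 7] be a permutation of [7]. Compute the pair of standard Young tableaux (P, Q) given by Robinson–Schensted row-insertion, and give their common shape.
P = [1, 2, 5, 7] / [3, 6] / [4];  Q = [1, 3, 4, 7] / [2, 5] / [6];  common shape = (4, 2, 1)

Row-insert the values π_1, π_2, … into P one at a time, bumping the leftmost entry strictly greater than the inserted value down to the next row. The recording tableau Q records, in position (i, j), the step at which that cell was added to P.
  Insert 4 (step 1): P = [4];  Q = [1]
  Insert 1 (step 2): P = [1] / [4];  Q = [1] / [2]
  Insert 3 (step 3): P = [1, 3] / [4];  Q = [1, 3] / [2]
  Insert 6 (step 4): P = [1, 3, 6] / [4];  Q = [1, 3, 4] / [2]
  Insert 5 (step 5): P = [1, 3, 5] / [4, 6];  Q = [1, 3, 4] / [2, 5]
  Insert 2 (step 6): P = [1, 2, 5] / [3, 6] / [4];  Q = [1, 3, 4] / [2, 5] / [6]
  Insert 7 (step 7): P = [1, 2, 5, 7] / [3, 6] / [4];  Q = [1, 3, 4, 7] / [2, 5] / [6]
Final shape: (4, 2, 1).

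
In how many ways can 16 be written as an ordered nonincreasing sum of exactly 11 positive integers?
p(16, 11 parts) = 7

Partitions of n into exactly k parts ↔ partitions of n − k into at most k parts (subtract 1 from each part). For n = 16, k = 11, the partitions are: 6+1+1+1+1+1+1+1+1+1+1, 5+2+1+1+1+1+1+1+1+1+1, 4+3+1+1+1+1+1+1+1+1+1, 4+2+2+1+1+1+1+1+1+1+1, 3+3+2+1+1+1+1+1+1+1+1, 3+2+2+2+1+1+1+1+1+1+1, 2+2+2+2+2+1+1+1+1+1+1. Count = 7.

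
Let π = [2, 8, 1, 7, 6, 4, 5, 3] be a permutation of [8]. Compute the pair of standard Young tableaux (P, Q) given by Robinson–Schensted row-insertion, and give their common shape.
P = [1, 3, 5] / [2, 4] / [6] / [7] / [8];  Q = [1, 2, 7] / [3, 4] / [5] / [6] / [8];  common shape = (3, 2, 1, 1, 1)

Row-insert the values π_1, π_2, … into P one at a time, bumping the leftmost entry strictly greater than the inserted value down to the next row. The recording tableau Q records, in position (i, j), the step at which that cell was added to P.
  Insert 2 (step 1): P = [2];  Q = [1]
  Insert 8 (step 2): P = [2, 8];  Q = [1, 2]
  Insert 1 (step 3): P = [1, 8] / [2];  Q = [1, 2] / [3]
  Insert 7 (step 4): P = [1, 7] / [2, 8];  Q = [1, 2] / [3, 4]
  Insert 6 (step 5): P = [1, 6] / [2, 7] / [8];  Q = [1, 2] / [3, 4] / [5]
  Insert 4 (step 6): P = [1, 4] / [2, 6] / [7] / [8];  Q = [1, 2] / [3, 4] / [5] / [6]
  Insert 5 (step 7): P = [1, 4, 5] / [2, 6] / [7] / [8];  Q = [1, 2, 7] / [3, 4] / [5] / [6]
  Insert 3 (step 8): P = [1, 3, 5] / [2, 4] / [6] / [7] / [8];  Q = [1, 2, 7] / [3, 4] / [5] / [6] / [8]
Final shape: (3, 2, 1, 1, 1).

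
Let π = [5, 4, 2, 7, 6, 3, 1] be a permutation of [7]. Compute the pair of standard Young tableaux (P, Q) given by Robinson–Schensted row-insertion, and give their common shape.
P = [1, 3] / [2, 6] / [4, 7] / [5];  Q = [1, 4] / [2, 5] / [3, 6] / [7];  common shape = (2, 2, 2, 1)

Row-insert the values π_1, π_2, … into P one at a time, bumping the leftmost entry strictly greater than the inserted value down to the next row. The recording tableau Q records, in position (i, j), the step at which that cell was added to P.
  Insert 5 (step 1): P = [5];  Q = [1]
  Insert 4 (step 2): P = [4] / [5];  Q = [1] / [2]
  Insert 2 (step 3): P = [2] / [4] / [5];  Q = [1] / [2] / [3]
  Insert 7 (step 4): P = [2, 7] / [4] / [5];  Q = [1, 4] / [2] / [3]
  Insert 6 (step 5): P = [2, 6] / [4, 7] / [5];  Q = [1, 4] / [2, 5] / [3]
  Insert 3 (step 6): P = [2, 3] / [4, 6] / [5, 7];  Q = [1, 4] / [2, 5] / [3, 6]
  Insert 1 (step 7): P = [1, 3] / [2, 6] / [4, 7] / [5];  Q = [1, 4] / [2, 5] / [3, 6] / [7]
Final shape: (2, 2, 2, 1).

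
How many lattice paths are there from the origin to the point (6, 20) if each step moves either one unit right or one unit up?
Number of paths = 230230

A monotone lattice path from (0, 0) to (6, 20) consists of 6 east steps and 20 north steps in some order, so it is determined by which 6 of the 26 steps are east. The count is C(26, 6) = 230230.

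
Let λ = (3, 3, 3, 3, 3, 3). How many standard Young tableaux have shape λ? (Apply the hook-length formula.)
# SYT of shape (3, 3, 3, 3, 3, 3) = 87516

Hook-length formula: f^λ = n! / Π hook(c), product over all cells c of the Young diagram. For λ = (3, 3, 3, 3, 3, 3), n = 18 boxes. Hook lengths by row (left-to-right, top-to-bottom): [8, 7, 6]; [7, 6, 5]; [6, 5, 4]; [5, 4, 3]; [4, 3, 2]; [3, 2, 1]. Product of hooks = 73156608000. So f^λ = 18! / 73156608000 = 6402373705728000 / 73156608000 = 87516.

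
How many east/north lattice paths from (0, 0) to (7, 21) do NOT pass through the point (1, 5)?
Number of paths = 736362

Total paths from (0, 0) to (7, 21): C(28, 7) = 1184040. Paths through (1, 5): (paths (0, 0) → (1, 5)) × (paths (1, 5) → (7, 21)) = C(6, 1) · C(22, 6) = 6 · 74613 = 447678. Avoidance count = 1184040 − 447678 = 736362.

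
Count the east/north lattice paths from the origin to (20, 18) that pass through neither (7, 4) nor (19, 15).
Number of paths = 21319634490

Inclusion–exclusion. Total paths: C(38, 20) = 33578000610. Through P₁: C(11, 7)·C(27, 13) = 6619239000. Through P₂: C(34, 19)·C(4, 1) = 7423870080. Since P₁ is strictly southwest of P₂, a monotone path through both must visit P₁ then P₂; paths through both = C(11, 7)·C(23, 12)·C(4, 1) = 1784742960. Avoid both = 33578000610 − 6619239000 − 7423870080 + 1784742960 = 21319634490.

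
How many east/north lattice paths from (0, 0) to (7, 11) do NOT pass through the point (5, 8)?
Number of paths = 18954

Total paths from (0, 0) to (7, 11): C(18, 7) = 31824. Paths through (5, 8): (paths (0, 0) → (5, 8)) × (paths (5, 8) → (7, 11)) = C(13, 5) · C(5, 2) = 1287 · 10 = 12870. Avoidance count = 31824 − 12870 = 18954.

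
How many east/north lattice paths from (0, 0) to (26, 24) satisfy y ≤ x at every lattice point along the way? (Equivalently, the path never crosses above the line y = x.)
Number of paths = 13505406670700

By the reflection principle (André's argument), the number of monotone paths to (26, 24) with n ≤ m that never go above y = x is C(50, 26) − C(50, 27) = 121548660036300 − 108043253365600 = 13505406670700.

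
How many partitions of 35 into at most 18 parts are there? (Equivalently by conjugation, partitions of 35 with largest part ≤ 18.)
p(35, parts ≤ 18) = 13968

Use the recurrence p(n, m) = p(n, m−1) + p(n−m, m): either the largest part is < m (count p(n, m−1)) or the largest part is exactly m (remove one copy of m, count p(n−m, m)). With p(0, ·) = 1 this gives p(35, parts ≤ 18) = 13968. (By conjugating Young diagrams, this also counts partitions of 35 into at most 18 parts.)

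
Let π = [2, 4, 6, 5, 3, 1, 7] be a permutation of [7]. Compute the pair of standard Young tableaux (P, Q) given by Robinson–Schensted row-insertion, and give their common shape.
P = [1, 3, 5, 7] / [2] / [4] / [6];  Q = [1, 2, 3, 7] / [4] / [5] / [6];  common shape = (4, 1, 1, 1)

Row-insert the values π_1, π_2, … into P one at a time, bumping the leftmost entry strictly greater than the inserted value down to the next row. The recording tableau Q records, in position (i, j), the step at which that cell was added to P.
  Insert 2 (step 1): P = [2];  Q = [1]
  Insert 4 (step 2): P = [2, 4];  Q = [1, 2]
  Insert 6 (step 3): P = [2, 4, 6];  Q = [1, 2, 3]
  Insert 5 (step 4): P = [2, 4, 5] / [6];  Q = [1, 2, 3] / [4]
  Insert 3 (step 5): P = [2, 3, 5] / [4] / [6];  Q = [1, 2, 3] / [4] / [5]
  Insert 1 (step 6): P = [1, 3, 5] / [2] / [4] / [6];  Q = [1, 2, 3] / [4] / [5] / [6]
  Insert 7 (step 7): P = [1, 3, 5, 7] / [2] / [4] / [6];  Q = [1, 2, 3, 7] / [4] / [5] / [6]
Final shape: (4, 1, 1, 1).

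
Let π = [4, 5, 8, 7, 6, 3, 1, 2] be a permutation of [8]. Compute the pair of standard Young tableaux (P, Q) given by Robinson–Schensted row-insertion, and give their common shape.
P = [1, 2, 6] / [3, 5] / [4] / [7] / [8];  Q = [1, 2, 3] / [4, 8] / [5] / [6] / [7];  common shape = (3, 2, 1, 1, 1)

Row-insert the values π_1, π_2, … into P one at a time, bumping the leftmost entry strictly greater than the inserted value down to the next row. The recording tableau Q records, in position (i, j), the step at which that cell was added to P.
  Insert 4 (step 1): P = [4];  Q = [1]
  Insert 5 (step 2): P = [4, 5];  Q = [1, 2]
  Insert 8 (step 3): P = [4, 5, 8];  Q = [1, 2, 3]
  Insert 7 (step 4): P = [4, 5, 7] / [8];  Q = [1, 2, 3] / [4]
  Insert 6 (step 5): P = [4, 5, 6] / [7] / [8];  Q = [1, 2, 3] / [4] / [5]
  Insert 3 (step 6): P = [3, 5, 6] / [4] / [7] / [8];  Q = [1, 2, 3] / [4] / [5] / [6]
  Insert 1 (step 7): P = [1, 5, 6] / [3] / [4] / [7] / [8];  Q = [1, 2, 3] / [4] / [5] / [6] / [7]
  Insert 2 (step 8): P = [1, 2, 6] / [3, 5] / [4] / [7] / [8];  Q = [1, 2, 3] / [4, 8] / [5] / [6] / [7]
Final shape: (3, 2, 1, 1, 1).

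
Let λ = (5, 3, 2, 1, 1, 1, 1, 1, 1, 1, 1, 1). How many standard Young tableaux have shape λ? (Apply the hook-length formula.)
# SYT of shape (5, 3, 2, 1, 1, 1, 1, 1, 1, 1, 1, 1) = 1017450

Hook-length formula: f^λ = n! / Π hook(c), product over all cells c of the Young diagram. For λ = (5, 3, 2, 1, 1, 1, 1, 1, 1, 1, 1, 1), n = 19 boxes. Hook lengths by row (left-to-right, top-to-bottom): [16, 6, 4, 2, 1]; [13, 3, 1]; [11, 1]; [9]; [8]; [7]; [6]; [5]; [4]; [3]; [2]; [1]. Product of hooks = 119558799360. So f^λ = 19! / 119558799360 = 121645100408832000 / 119558799360 = 1017450.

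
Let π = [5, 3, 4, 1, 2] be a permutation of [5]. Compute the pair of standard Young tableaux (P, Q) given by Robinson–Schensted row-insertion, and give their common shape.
P = [1, 2] / [3, 4] / [5];  Q = [1, 3] / [2, 5] / [4];  common shape = (2, 2, 1)

Row-insert the values π_1, π_2, … into P one at a time, bumping the leftmost entry strictly greater than the inserted value down to the next row. The recording tableau Q records, in position (i, j), the step at which that cell was added to P.
  Insert 5 (step 1): P = [5];  Q = [1]
  Insert 3 (step 2): P = [3] / [5];  Q = [1] / [2]
  Insert 4 (step 3): P = [3, 4] / [5];  Q = [1, 3] / [2]
  Insert 1 (step 4): P = [1, 4] / [3] / [5];  Q = [1, 3] / [2] / [4]
  Insert 2 (step 5): P = [1, 2] / [3, 4] / [5];  Q = [1, 3] / [2, 5] / [4]
Final shape: (2, 2, 1).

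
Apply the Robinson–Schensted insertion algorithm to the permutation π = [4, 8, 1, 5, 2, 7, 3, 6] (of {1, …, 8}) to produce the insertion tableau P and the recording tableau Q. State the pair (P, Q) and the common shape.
P = [1, 2, 3, 6] / [4, 5, 7] / [8];  Q = [1, 2, 6, 8] / [3, 4, 7] / [5];  common shape = (4, 3, 1)

Row-insert the values π_1, π_2, … into P one at a time, bumping the leftmost entry strictly greater than the inserted value down to the next row. The recording tableau Q records, in position (i, j), the step at which that cell was added to P.
  Insert 4 (step 1): P = [4];  Q = [1]
  Insert 8 (step 2): P = [4, 8];  Q = [1, 2]
  Insert 1 (step 3): P = [1, 8] / [4];  Q = [1, 2] / [3]
  Insert 5 (step 4): P = [1, 5] / [4, 8];  Q = [1, 2] / [3, 4]
  Insert 2 (step 5): P = [1, 2] / [4, 5] / [8];  Q = [1, 2] / [3, 4] / [5]
  Insert 7 (step 6): P = [1, 2, 7] / [4, 5] / [8];  Q = [1, 2, 6] / [3, 4] / [5]
  Insert 3 (step 7): P = [1, 2, 3] / [4, 5, 7] / [8];  Q = [1, 2, 6] / [3, 4, 7] / [5]
  Insert 6 (step 8): P = [1, 2, 3, 6] / [4, 5, 7] / [8];  Q = [1, 2, 6, 8] / [3, 4, 7] / [5]
Final shape: (4, 3, 1).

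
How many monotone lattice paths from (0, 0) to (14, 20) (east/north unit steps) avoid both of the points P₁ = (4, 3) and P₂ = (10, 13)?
Number of paths = 811656285

Inclusion–exclusion. Total paths: C(34, 14) = 1391975640. Through P₁: C(7, 4)·C(27, 10) = 295269975. Through P₂: C(23, 10)·C(11, 4) = 377541780. Since P₁ is strictly southwest of P₂, a monotone path through both must visit P₁ then P₂; paths through both = C(7, 4)·C(16, 6)·C(11, 4) = 92492400. Avoid both = 1391975640 − 295269975 − 377541780 + 92492400 = 811656285.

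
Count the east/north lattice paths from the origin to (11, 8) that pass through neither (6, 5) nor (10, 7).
Number of paths = 24674

Inclusion–exclusion. Total paths: C(19, 11) = 75582. Through P₁: C(11, 6)·C(8, 5) = 25872. Through P₂: C(17, 10)·C(2, 1) = 38896. Since P₁ is strictly southwest of P₂, a monotone path through both must visit P₁ then P₂; paths through both = C(11, 6)·C(6, 4)·C(2, 1) = 13860. Avoid both = 75582 − 25872 − 38896 + 13860 = 24674.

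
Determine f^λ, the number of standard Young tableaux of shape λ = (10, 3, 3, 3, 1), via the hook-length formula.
# SYT of shape (10, 3, 3, 3, 1) = 15116400

Hook-length formula: f^λ = n! / Π hook(c), product over all cells c of the Young diagram. For λ = (10, 3, 3, 3, 1), n = 20 boxes. Hook lengths by row (left-to-right, top-to-bottom): [14, 12, 11, 7, 6, 5, 4, 3, 2, 1]; [6, 4, 3]; [5, 3, 2]; [4, 2, 1]; [1]. Product of hooks = 160944537600. So f^λ = 20! / 160944537600 = 2432902008176640000 / 160944537600 = 15116400.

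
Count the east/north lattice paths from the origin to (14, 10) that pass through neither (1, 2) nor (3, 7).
Number of paths = 1330038

Inclusion–exclusion. Total paths: C(24, 14) = 1961256. Through P₁: C(3, 1)·C(21, 13) = 610470. Through P₂: C(10, 3)·C(14, 11) = 43680. Since P₁ is strictly southwest of P₂, a monotone path through both must visit P₁ then P₂; paths through both = C(3, 1)·C(7, 2)·C(14, 11) = 22932. Avoid both = 1961256 − 610470 − 43680 + 22932 = 1330038.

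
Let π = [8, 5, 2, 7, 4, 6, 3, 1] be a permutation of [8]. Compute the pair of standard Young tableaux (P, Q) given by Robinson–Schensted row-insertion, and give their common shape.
P = [1, 3, 6] / [2, 7] / [4] / [5] / [8];  Q = [1, 4, 6] / [2, 5] / [3] / [7] / [8];  common shape = (3, 2, 1, 1, 1)

Row-insert the values π_1, π_2, … into P one at a time, bumping the leftmost entry strictly greater than the inserted value down to the next row. The recording tableau Q records, in position (i, j), the step at which that cell was added to P.
  Insert 8 (step 1): P = [8];  Q = [1]
  Insert 5 (step 2): P = [5] / [8];  Q = [1] / [2]
  Insert 2 (step 3): P = [2] / [5] / [8];  Q = [1] / [2] / [3]
  Insert 7 (step 4): P = [2, 7] / [5] / [8];  Q = [1, 4] / [2] / [3]
  Insert 4 (step 5): P = [2, 4] / [5, 7] / [8];  Q = [1, 4] / [2, 5] / [3]
  Insert 6 (step 6): P = [2, 4, 6] / [5, 7] / [8];  Q = [1, 4, 6] / [2, 5] / [3]
  Insert 3 (step 7): P = [2, 3, 6] / [4, 7] / [5] / [8];  Q = [1, 4, 6] / [2, 5] / [3] / [7]
  Insert 1 (step 8): P = [1, 3, 6] / [2, 7] / [4] / [5] / [8];  Q = [1, 4, 6] / [2, 5] / [3] / [7] / [8]
Final shape: (3, 2, 1, 1, 1).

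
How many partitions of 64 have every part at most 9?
p(64, parts ≤ 9) = 195666

Use the recurrence p(n, m) = p(n, m−1) + p(n−m, m): either the largest part is < m (count p(n, m−1)) or the largest part is exactly m (remove one copy of m, count p(n−m, m)). With p(0, ·) = 1 this gives p(64, parts ≤ 9) = 195666. (By conjugating Young diagrams, this also counts partitions of 64 into at most 9 parts.)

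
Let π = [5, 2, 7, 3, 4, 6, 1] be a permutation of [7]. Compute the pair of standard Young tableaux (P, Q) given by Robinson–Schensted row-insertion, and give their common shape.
P = [1, 3, 4, 6] / [2, 7] / [5];  Q = [1, 3, 5, 6] / [2, 4] / [7];  common shape = (4, 2, 1)

Row-insert the values π_1, π_2, … into P one at a time, bumping the leftmost entry strictly greater than the inserted value down to the next row. The recording tableau Q records, in position (i, j), the step at which that cell was added to P.
  Insert 5 (step 1): P = [5];  Q = [1]
  Insert 2 (step 2): P = [2] / [5];  Q = [1] / [2]
  Insert 7 (step 3): P = [2, 7] / [5];  Q = [1, 3] / [2]
  Insert 3 (step 4): P = [2, 3] / [5, 7];  Q = [1, 3] / [2, 4]
  Insert 4 (step 5): P = [2, 3, 4] / [5, 7];  Q = [1, 3, 5] / [2, 4]
  Insert 6 (step 6): P = [2, 3, 4, 6] / [5, 7];  Q = [1, 3, 5, 6] / [2, 4]
  Insert 1 (step 7): P = [1, 3, 4, 6] / [2, 7] / [5];  Q = [1, 3, 5, 6] / [2, 4] / [7]
Final shape: (4, 2, 1).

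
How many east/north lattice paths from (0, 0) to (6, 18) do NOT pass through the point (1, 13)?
Number of paths = 131068

Total paths from (0, 0) to (6, 18): C(24, 6) = 134596. Paths through (1, 13): (paths (0, 0) → (1, 13)) × (paths (1, 13) → (6, 18)) = C(14, 1) · C(10, 5) = 14 · 252 = 3528. Avoidance count = 134596 − 3528 = 131068.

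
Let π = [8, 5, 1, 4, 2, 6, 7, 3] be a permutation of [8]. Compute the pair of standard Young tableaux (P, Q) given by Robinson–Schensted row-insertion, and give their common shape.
P = [1, 2, 3, 7] / [4, 6] / [5] / [8];  Q = [1, 4, 6, 7] / [2, 8] / [3] / [5];  common shape = (4, 2, 1, 1)

Row-insert the values π_1, π_2, … into P one at a time, bumping the leftmost entry strictly greater than the inserted value down to the next row. The recording tableau Q records, in position (i, j), the step at which that cell was added to P.
  Insert 8 (step 1): P = [8];  Q = [1]
  Insert 5 (step 2): P = [5] / [8];  Q = [1] / [2]
  Insert 1 (step 3): P = [1] / [5] / [8];  Q = [1] / [2] / [3]
  Insert 4 (step 4): P = [1, 4] / [5] / [8];  Q = [1, 4] / [2] / [3]
  Insert 2 (step 5): P = [1, 2] / [4] / [5] / [8];  Q = [1, 4] / [2] / [3] / [5]
  Insert 6 (step 6): P = [1, 2, 6] / [4] / [5] / [8];  Q = [1, 4, 6] / [2] / [3] / [5]
  Insert 7 (step 7): P = [1, 2, 6, 7] / [4] / [5] / [8];  Q = [1, 4, 6, 7] / [2] / [3] / [5]
  Insert 3 (step 8): P = [1, 2, 3, 7] / [4, 6] / [5] / [8];  Q = [1, 4, 6, 7] / [2, 8] / [3] / [5]
Final shape: (4, 2, 1, 1).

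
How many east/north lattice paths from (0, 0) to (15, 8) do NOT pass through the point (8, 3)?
Number of paths = 359634

Total paths from (0, 0) to (15, 8): C(23, 15) = 490314. Paths through (8, 3): (paths (0, 0) → (8, 3)) × (paths (8, 3) → (15, 8)) = C(11, 8) · C(12, 7) = 165 · 792 = 130680. Avoidance count = 490314 − 130680 = 359634.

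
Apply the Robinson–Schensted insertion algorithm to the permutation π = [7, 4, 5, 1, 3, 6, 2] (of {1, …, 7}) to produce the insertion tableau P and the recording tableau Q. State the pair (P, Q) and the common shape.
P = [1, 2, 6] / [3, 5] / [4] / [7];  Q = [1, 3, 6] / [2, 5] / [4] / [7];  common shape = (3, 2, 1, 1)

Row-insert the values π_1, π_2, … into P one at a time, bumping the leftmost entry strictly greater than the inserted value down to the next row. The recording tableau Q records, in position (i, j), the step at which that cell was added to P.
  Insert 7 (step 1): P = [7];  Q = [1]
  Insert 4 (step 2): P = [4] / [7];  Q = [1] / [2]
  Insert 5 (step 3): P = [4, 5] / [7];  Q = [1, 3] / [2]
  Insert 1 (step 4): P = [1, 5] / [4] / [7];  Q = [1, 3] / [2] / [4]
  Insert 3 (step 5): P = [1, 3] / [4, 5] / [7];  Q = [1, 3] / [2, 5] / [4]
  Insert 6 (step 6): P = [1, 3, 6] / [4, 5] / [7];  Q = [1, 3, 6] / [2, 5] / [4]
  Insert 2 (step 7): P = [1, 2, 6] / [3, 5] / [4] / [7];  Q = [1, 3, 6] / [2, 5] / [4] / [7]
Final shape: (3, 2, 1, 1).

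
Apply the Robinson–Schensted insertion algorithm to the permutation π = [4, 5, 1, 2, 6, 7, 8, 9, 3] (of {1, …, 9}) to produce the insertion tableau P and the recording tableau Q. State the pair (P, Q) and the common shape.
P = [1, 2, 3, 7, 8, 9] / [4, 5, 6];  Q = [1, 2, 5, 6, 7, 8] / [3, 4, 9];  common shape = (6, 3)

Row-insert the values π_1, π_2, … into P one at a time, bumping the leftmost entry strictly greater than the inserted value down to the next row. The recording tableau Q records, in position (i, j), the step at which that cell was added to P.
  Insert 4 (step 1): P = [4];  Q = [1]
  Insert 5 (step 2): P = [4, 5];  Q = [1, 2]
  Insert 1 (step 3): P = [1, 5] / [4];  Q = [1, 2] / [3]
  Insert 2 (step 4): P = [1, 2] / [4, 5];  Q = [1, 2] / [3, 4]
  Insert 6 (step 5): P = [1, 2, 6] / [4, 5];  Q = [1, 2, 5] / [3, 4]
  Insert 7 (step 6): P = [1, 2, 6, 7] / [4, 5];  Q = [1, 2, 5, 6] / [3, 4]
  Insert 8 (step 7): P = [1, 2, 6, 7, 8] / [4, 5];  Q = [1, 2, 5, 6, 7] / [3, 4]
  Insert 9 (step 8): P = [1, 2, 6, 7, 8, 9] / [4, 5];  Q = [1, 2, 5, 6, 7, 8] / [3, 4]
  Insert 3 (step 9): P = [1, 2, 3, 7, 8, 9] / [4, 5, 6];  Q = [1, 2, 5, 6, 7, 8] / [3, 4, 9]
Final shape: (6, 3).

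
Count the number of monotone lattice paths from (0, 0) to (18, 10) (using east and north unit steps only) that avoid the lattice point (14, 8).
Number of paths = 8326560

Total paths from (0, 0) to (18, 10): C(28, 18) = 13123110. Paths through (14, 8): (paths (0, 0) → (14, 8)) × (paths (14, 8) → (18, 10)) = C(22, 14) · C(6, 4) = 319770 · 15 = 4796550. Avoidance count = 13123110 − 4796550 = 8326560.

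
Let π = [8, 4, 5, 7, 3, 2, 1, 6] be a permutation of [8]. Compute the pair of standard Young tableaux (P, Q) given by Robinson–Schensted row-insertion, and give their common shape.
P = [1, 5, 6] / [2, 7] / [3] / [4] / [8];  Q = [1, 3, 4] / [2, 8] / [5] / [6] / [7];  common shape = (3, 2, 1, 1, 1)

Row-insert the values π_1, π_2, … into P one at a time, bumping the leftmost entry strictly greater than the inserted value down to the next row. The recording tableau Q records, in position (i, j), the step at which that cell was added to P.
  Insert 8 (step 1): P = [8];  Q = [1]
  Insert 4 (step 2): P = [4] / [8];  Q = [1] / [2]
  Insert 5 (step 3): P = [4, 5] / [8];  Q = [1, 3] / [2]
  Insert 7 (step 4): P = [4, 5, 7] / [8];  Q = [1, 3, 4] / [2]
  Insert 3 (step 5): P = [3, 5, 7] / [4] / [8];  Q = [1, 3, 4] / [2] / [5]
  Insert 2 (step 6): P = [2, 5, 7] / [3] / [4] / [8];  Q = [1, 3, 4] / [2] / [5] / [6]
  Insert 1 (step 7): P = [1, 5, 7] / [2] / [3] / [4] / [8];  Q = [1, 3, 4] / [2] / [5] / [6] / [7]
  Insert 6 (step 8): P = [1, 5, 6] / [2, 7] / [3] / [4] / [8];  Q = [1, 3, 4] / [2, 8] / [5] / [6] / [7]
Final shape: (3, 2, 1, 1, 1).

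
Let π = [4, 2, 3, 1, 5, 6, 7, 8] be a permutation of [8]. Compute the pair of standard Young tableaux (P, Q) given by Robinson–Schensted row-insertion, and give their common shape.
P = [1, 3, 5, 6, 7, 8] / [2] / [4];  Q = [1, 3, 5, 6, 7, 8] / [2] / [4];  common shape = (6, 1, 1)

Row-insert the values π_1, π_2, … into P one at a time, bumping the leftmost entry strictly greater than the inserted value down to the next row. The recording tableau Q records, in position (i, j), the step at which that cell was added to P.
  Insert 4 (step 1): P = [4];  Q = [1]
  Insert 2 (step 2): P = [2] / [4];  Q = [1] / [2]
  Insert 3 (step 3): P = [2, 3] / [4];  Q = [1, 3] / [2]
  Insert 1 (step 4): P = [1, 3] / [2] / [4];  Q = [1, 3] / [2] / [4]
  Insert 5 (step 5): P = [1, 3, 5] / [2] / [4];  Q = [1, 3, 5] / [2] / [4]
  Insert 6 (step 6): P = [1, 3, 5, 6] / [2] / [4];  Q = [1, 3, 5, 6] / [2] / [4]
  Insert 7 (step 7): P = [1, 3, 5, 6, 7] / [2] / [4];  Q = [1, 3, 5, 6, 7] / [2] / [4]
  Insert 8 (step 8): P = [1, 3, 5, 6, 7, 8] / [2] / [4];  Q = [1, 3, 5, 6, 7, 8] / [2] / [4]
Final shape: (6, 1, 1).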